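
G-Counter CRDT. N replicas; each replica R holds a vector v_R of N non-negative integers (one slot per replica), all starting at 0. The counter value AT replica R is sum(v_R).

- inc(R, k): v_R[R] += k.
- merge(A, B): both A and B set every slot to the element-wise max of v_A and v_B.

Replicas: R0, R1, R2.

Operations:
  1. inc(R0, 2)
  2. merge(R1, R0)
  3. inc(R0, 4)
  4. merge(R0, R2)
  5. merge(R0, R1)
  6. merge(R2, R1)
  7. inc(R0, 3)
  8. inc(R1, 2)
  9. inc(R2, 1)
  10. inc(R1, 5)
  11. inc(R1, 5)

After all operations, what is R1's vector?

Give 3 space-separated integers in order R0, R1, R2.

Op 1: inc R0 by 2 -> R0=(2,0,0) value=2
Op 2: merge R1<->R0 -> R1=(2,0,0) R0=(2,0,0)
Op 3: inc R0 by 4 -> R0=(6,0,0) value=6
Op 4: merge R0<->R2 -> R0=(6,0,0) R2=(6,0,0)
Op 5: merge R0<->R1 -> R0=(6,0,0) R1=(6,0,0)
Op 6: merge R2<->R1 -> R2=(6,0,0) R1=(6,0,0)
Op 7: inc R0 by 3 -> R0=(9,0,0) value=9
Op 8: inc R1 by 2 -> R1=(6,2,0) value=8
Op 9: inc R2 by 1 -> R2=(6,0,1) value=7
Op 10: inc R1 by 5 -> R1=(6,7,0) value=13
Op 11: inc R1 by 5 -> R1=(6,12,0) value=18

Answer: 6 12 0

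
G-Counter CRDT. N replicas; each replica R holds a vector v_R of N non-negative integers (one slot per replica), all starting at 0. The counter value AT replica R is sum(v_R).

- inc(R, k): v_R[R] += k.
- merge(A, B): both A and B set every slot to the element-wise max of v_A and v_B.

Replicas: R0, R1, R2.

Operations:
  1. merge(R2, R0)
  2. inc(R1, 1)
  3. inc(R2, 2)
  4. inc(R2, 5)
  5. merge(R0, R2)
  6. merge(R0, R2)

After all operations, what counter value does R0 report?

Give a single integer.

Answer: 7

Derivation:
Op 1: merge R2<->R0 -> R2=(0,0,0) R0=(0,0,0)
Op 2: inc R1 by 1 -> R1=(0,1,0) value=1
Op 3: inc R2 by 2 -> R2=(0,0,2) value=2
Op 4: inc R2 by 5 -> R2=(0,0,7) value=7
Op 5: merge R0<->R2 -> R0=(0,0,7) R2=(0,0,7)
Op 6: merge R0<->R2 -> R0=(0,0,7) R2=(0,0,7)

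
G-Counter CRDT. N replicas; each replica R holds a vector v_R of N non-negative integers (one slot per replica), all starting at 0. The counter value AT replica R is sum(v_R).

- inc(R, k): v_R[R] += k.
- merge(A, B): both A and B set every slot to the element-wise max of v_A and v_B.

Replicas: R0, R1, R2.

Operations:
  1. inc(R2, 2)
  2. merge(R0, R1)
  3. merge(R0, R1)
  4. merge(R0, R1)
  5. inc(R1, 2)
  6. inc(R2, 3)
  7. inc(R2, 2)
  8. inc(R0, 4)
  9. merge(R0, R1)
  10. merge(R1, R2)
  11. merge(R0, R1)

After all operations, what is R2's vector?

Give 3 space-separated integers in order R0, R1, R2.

Op 1: inc R2 by 2 -> R2=(0,0,2) value=2
Op 2: merge R0<->R1 -> R0=(0,0,0) R1=(0,0,0)
Op 3: merge R0<->R1 -> R0=(0,0,0) R1=(0,0,0)
Op 4: merge R0<->R1 -> R0=(0,0,0) R1=(0,0,0)
Op 5: inc R1 by 2 -> R1=(0,2,0) value=2
Op 6: inc R2 by 3 -> R2=(0,0,5) value=5
Op 7: inc R2 by 2 -> R2=(0,0,7) value=7
Op 8: inc R0 by 4 -> R0=(4,0,0) value=4
Op 9: merge R0<->R1 -> R0=(4,2,0) R1=(4,2,0)
Op 10: merge R1<->R2 -> R1=(4,2,7) R2=(4,2,7)
Op 11: merge R0<->R1 -> R0=(4,2,7) R1=(4,2,7)

Answer: 4 2 7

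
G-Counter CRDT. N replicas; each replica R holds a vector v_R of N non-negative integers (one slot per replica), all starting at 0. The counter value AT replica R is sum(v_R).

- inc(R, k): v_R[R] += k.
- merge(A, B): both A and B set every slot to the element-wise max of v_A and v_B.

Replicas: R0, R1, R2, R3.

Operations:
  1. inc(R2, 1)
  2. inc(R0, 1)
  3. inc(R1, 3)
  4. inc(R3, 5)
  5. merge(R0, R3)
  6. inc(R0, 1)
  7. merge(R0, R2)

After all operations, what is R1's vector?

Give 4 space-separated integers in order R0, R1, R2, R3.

Answer: 0 3 0 0

Derivation:
Op 1: inc R2 by 1 -> R2=(0,0,1,0) value=1
Op 2: inc R0 by 1 -> R0=(1,0,0,0) value=1
Op 3: inc R1 by 3 -> R1=(0,3,0,0) value=3
Op 4: inc R3 by 5 -> R3=(0,0,0,5) value=5
Op 5: merge R0<->R3 -> R0=(1,0,0,5) R3=(1,0,0,5)
Op 6: inc R0 by 1 -> R0=(2,0,0,5) value=7
Op 7: merge R0<->R2 -> R0=(2,0,1,5) R2=(2,0,1,5)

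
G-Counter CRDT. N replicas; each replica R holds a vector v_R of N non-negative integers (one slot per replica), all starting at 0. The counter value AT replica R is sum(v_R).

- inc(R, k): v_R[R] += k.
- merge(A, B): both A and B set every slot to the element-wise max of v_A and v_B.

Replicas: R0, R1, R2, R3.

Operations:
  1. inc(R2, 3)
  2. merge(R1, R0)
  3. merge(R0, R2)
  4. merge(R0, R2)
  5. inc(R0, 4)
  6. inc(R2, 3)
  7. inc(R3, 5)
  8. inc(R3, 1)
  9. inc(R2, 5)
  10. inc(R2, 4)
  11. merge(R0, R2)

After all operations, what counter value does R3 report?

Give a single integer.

Op 1: inc R2 by 3 -> R2=(0,0,3,0) value=3
Op 2: merge R1<->R0 -> R1=(0,0,0,0) R0=(0,0,0,0)
Op 3: merge R0<->R2 -> R0=(0,0,3,0) R2=(0,0,3,0)
Op 4: merge R0<->R2 -> R0=(0,0,3,0) R2=(0,0,3,0)
Op 5: inc R0 by 4 -> R0=(4,0,3,0) value=7
Op 6: inc R2 by 3 -> R2=(0,0,6,0) value=6
Op 7: inc R3 by 5 -> R3=(0,0,0,5) value=5
Op 8: inc R3 by 1 -> R3=(0,0,0,6) value=6
Op 9: inc R2 by 5 -> R2=(0,0,11,0) value=11
Op 10: inc R2 by 4 -> R2=(0,0,15,0) value=15
Op 11: merge R0<->R2 -> R0=(4,0,15,0) R2=(4,0,15,0)

Answer: 6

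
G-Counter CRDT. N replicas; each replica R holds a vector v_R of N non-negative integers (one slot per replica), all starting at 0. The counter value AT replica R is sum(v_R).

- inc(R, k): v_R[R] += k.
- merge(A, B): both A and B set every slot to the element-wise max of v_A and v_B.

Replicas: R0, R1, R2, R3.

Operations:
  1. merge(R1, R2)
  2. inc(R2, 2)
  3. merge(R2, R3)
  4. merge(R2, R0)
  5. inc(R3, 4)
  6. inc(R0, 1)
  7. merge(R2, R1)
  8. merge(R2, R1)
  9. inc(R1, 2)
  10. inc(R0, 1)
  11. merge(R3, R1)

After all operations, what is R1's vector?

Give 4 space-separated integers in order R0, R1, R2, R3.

Op 1: merge R1<->R2 -> R1=(0,0,0,0) R2=(0,0,0,0)
Op 2: inc R2 by 2 -> R2=(0,0,2,0) value=2
Op 3: merge R2<->R3 -> R2=(0,0,2,0) R3=(0,0,2,0)
Op 4: merge R2<->R0 -> R2=(0,0,2,0) R0=(0,0,2,0)
Op 5: inc R3 by 4 -> R3=(0,0,2,4) value=6
Op 6: inc R0 by 1 -> R0=(1,0,2,0) value=3
Op 7: merge R2<->R1 -> R2=(0,0,2,0) R1=(0,0,2,0)
Op 8: merge R2<->R1 -> R2=(0,0,2,0) R1=(0,0,2,0)
Op 9: inc R1 by 2 -> R1=(0,2,2,0) value=4
Op 10: inc R0 by 1 -> R0=(2,0,2,0) value=4
Op 11: merge R3<->R1 -> R3=(0,2,2,4) R1=(0,2,2,4)

Answer: 0 2 2 4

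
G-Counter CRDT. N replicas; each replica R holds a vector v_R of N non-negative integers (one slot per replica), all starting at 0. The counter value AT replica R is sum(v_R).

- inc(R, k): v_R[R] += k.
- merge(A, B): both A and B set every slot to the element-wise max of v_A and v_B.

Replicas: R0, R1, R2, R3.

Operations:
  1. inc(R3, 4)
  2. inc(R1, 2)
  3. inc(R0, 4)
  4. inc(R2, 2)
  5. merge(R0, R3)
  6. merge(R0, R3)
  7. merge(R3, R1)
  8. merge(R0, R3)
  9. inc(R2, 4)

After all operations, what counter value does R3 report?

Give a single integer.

Answer: 10

Derivation:
Op 1: inc R3 by 4 -> R3=(0,0,0,4) value=4
Op 2: inc R1 by 2 -> R1=(0,2,0,0) value=2
Op 3: inc R0 by 4 -> R0=(4,0,0,0) value=4
Op 4: inc R2 by 2 -> R2=(0,0,2,0) value=2
Op 5: merge R0<->R3 -> R0=(4,0,0,4) R3=(4,0,0,4)
Op 6: merge R0<->R3 -> R0=(4,0,0,4) R3=(4,0,0,4)
Op 7: merge R3<->R1 -> R3=(4,2,0,4) R1=(4,2,0,4)
Op 8: merge R0<->R3 -> R0=(4,2,0,4) R3=(4,2,0,4)
Op 9: inc R2 by 4 -> R2=(0,0,6,0) value=6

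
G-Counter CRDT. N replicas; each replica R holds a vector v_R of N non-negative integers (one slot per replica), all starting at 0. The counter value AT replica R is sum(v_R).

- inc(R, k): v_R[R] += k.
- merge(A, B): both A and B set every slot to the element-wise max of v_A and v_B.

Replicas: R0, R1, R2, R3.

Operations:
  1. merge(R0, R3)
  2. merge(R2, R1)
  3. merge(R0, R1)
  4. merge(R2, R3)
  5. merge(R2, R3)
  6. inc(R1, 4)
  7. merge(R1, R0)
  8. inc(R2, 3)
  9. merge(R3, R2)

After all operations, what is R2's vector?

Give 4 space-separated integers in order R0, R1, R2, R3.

Op 1: merge R0<->R3 -> R0=(0,0,0,0) R3=(0,0,0,0)
Op 2: merge R2<->R1 -> R2=(0,0,0,0) R1=(0,0,0,0)
Op 3: merge R0<->R1 -> R0=(0,0,0,0) R1=(0,0,0,0)
Op 4: merge R2<->R3 -> R2=(0,0,0,0) R3=(0,0,0,0)
Op 5: merge R2<->R3 -> R2=(0,0,0,0) R3=(0,0,0,0)
Op 6: inc R1 by 4 -> R1=(0,4,0,0) value=4
Op 7: merge R1<->R0 -> R1=(0,4,0,0) R0=(0,4,0,0)
Op 8: inc R2 by 3 -> R2=(0,0,3,0) value=3
Op 9: merge R3<->R2 -> R3=(0,0,3,0) R2=(0,0,3,0)

Answer: 0 0 3 0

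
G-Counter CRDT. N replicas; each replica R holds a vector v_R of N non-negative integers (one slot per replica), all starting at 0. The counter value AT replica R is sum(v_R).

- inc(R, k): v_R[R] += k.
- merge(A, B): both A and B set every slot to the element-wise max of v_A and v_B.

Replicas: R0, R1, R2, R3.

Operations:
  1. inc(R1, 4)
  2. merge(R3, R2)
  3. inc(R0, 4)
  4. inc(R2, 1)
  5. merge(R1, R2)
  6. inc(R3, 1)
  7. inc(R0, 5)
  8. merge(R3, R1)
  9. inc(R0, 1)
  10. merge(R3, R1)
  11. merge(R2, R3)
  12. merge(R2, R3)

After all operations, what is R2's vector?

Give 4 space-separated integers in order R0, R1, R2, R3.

Answer: 0 4 1 1

Derivation:
Op 1: inc R1 by 4 -> R1=(0,4,0,0) value=4
Op 2: merge R3<->R2 -> R3=(0,0,0,0) R2=(0,0,0,0)
Op 3: inc R0 by 4 -> R0=(4,0,0,0) value=4
Op 4: inc R2 by 1 -> R2=(0,0,1,0) value=1
Op 5: merge R1<->R2 -> R1=(0,4,1,0) R2=(0,4,1,0)
Op 6: inc R3 by 1 -> R3=(0,0,0,1) value=1
Op 7: inc R0 by 5 -> R0=(9,0,0,0) value=9
Op 8: merge R3<->R1 -> R3=(0,4,1,1) R1=(0,4,1,1)
Op 9: inc R0 by 1 -> R0=(10,0,0,0) value=10
Op 10: merge R3<->R1 -> R3=(0,4,1,1) R1=(0,4,1,1)
Op 11: merge R2<->R3 -> R2=(0,4,1,1) R3=(0,4,1,1)
Op 12: merge R2<->R3 -> R2=(0,4,1,1) R3=(0,4,1,1)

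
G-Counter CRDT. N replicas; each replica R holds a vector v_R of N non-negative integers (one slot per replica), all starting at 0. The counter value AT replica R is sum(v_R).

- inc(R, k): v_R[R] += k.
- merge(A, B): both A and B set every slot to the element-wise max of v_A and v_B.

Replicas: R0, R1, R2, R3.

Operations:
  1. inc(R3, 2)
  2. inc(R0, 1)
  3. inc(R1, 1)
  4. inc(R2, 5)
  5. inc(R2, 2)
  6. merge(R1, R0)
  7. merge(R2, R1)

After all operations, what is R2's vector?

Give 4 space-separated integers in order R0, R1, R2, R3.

Answer: 1 1 7 0

Derivation:
Op 1: inc R3 by 2 -> R3=(0,0,0,2) value=2
Op 2: inc R0 by 1 -> R0=(1,0,0,0) value=1
Op 3: inc R1 by 1 -> R1=(0,1,0,0) value=1
Op 4: inc R2 by 5 -> R2=(0,0,5,0) value=5
Op 5: inc R2 by 2 -> R2=(0,0,7,0) value=7
Op 6: merge R1<->R0 -> R1=(1,1,0,0) R0=(1,1,0,0)
Op 7: merge R2<->R1 -> R2=(1,1,7,0) R1=(1,1,7,0)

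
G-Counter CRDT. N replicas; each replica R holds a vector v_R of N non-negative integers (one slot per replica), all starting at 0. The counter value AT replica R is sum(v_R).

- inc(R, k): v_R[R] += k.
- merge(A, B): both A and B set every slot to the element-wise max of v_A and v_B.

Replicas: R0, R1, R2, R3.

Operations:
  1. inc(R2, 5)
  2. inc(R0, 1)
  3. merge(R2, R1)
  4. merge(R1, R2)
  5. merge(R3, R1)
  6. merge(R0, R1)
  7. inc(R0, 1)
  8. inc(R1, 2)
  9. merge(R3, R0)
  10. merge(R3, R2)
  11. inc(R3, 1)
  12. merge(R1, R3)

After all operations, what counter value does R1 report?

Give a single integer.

Answer: 10

Derivation:
Op 1: inc R2 by 5 -> R2=(0,0,5,0) value=5
Op 2: inc R0 by 1 -> R0=(1,0,0,0) value=1
Op 3: merge R2<->R1 -> R2=(0,0,5,0) R1=(0,0,5,0)
Op 4: merge R1<->R2 -> R1=(0,0,5,0) R2=(0,0,5,0)
Op 5: merge R3<->R1 -> R3=(0,0,5,0) R1=(0,0,5,0)
Op 6: merge R0<->R1 -> R0=(1,0,5,0) R1=(1,0,5,0)
Op 7: inc R0 by 1 -> R0=(2,0,5,0) value=7
Op 8: inc R1 by 2 -> R1=(1,2,5,0) value=8
Op 9: merge R3<->R0 -> R3=(2,0,5,0) R0=(2,0,5,0)
Op 10: merge R3<->R2 -> R3=(2,0,5,0) R2=(2,0,5,0)
Op 11: inc R3 by 1 -> R3=(2,0,5,1) value=8
Op 12: merge R1<->R3 -> R1=(2,2,5,1) R3=(2,2,5,1)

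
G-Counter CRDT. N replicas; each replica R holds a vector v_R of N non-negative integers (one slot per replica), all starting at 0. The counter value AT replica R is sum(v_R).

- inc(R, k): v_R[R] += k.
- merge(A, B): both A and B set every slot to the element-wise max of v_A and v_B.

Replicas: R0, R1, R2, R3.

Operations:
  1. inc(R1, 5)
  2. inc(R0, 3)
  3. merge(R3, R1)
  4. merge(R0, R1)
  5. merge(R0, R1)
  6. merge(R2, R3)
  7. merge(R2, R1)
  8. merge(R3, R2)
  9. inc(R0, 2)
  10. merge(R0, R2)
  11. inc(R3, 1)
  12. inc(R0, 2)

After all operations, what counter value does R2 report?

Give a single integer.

Answer: 10

Derivation:
Op 1: inc R1 by 5 -> R1=(0,5,0,0) value=5
Op 2: inc R0 by 3 -> R0=(3,0,0,0) value=3
Op 3: merge R3<->R1 -> R3=(0,5,0,0) R1=(0,5,0,0)
Op 4: merge R0<->R1 -> R0=(3,5,0,0) R1=(3,5,0,0)
Op 5: merge R0<->R1 -> R0=(3,5,0,0) R1=(3,5,0,0)
Op 6: merge R2<->R3 -> R2=(0,5,0,0) R3=(0,5,0,0)
Op 7: merge R2<->R1 -> R2=(3,5,0,0) R1=(3,5,0,0)
Op 8: merge R3<->R2 -> R3=(3,5,0,0) R2=(3,5,0,0)
Op 9: inc R0 by 2 -> R0=(5,5,0,0) value=10
Op 10: merge R0<->R2 -> R0=(5,5,0,0) R2=(5,5,0,0)
Op 11: inc R3 by 1 -> R3=(3,5,0,1) value=9
Op 12: inc R0 by 2 -> R0=(7,5,0,0) value=12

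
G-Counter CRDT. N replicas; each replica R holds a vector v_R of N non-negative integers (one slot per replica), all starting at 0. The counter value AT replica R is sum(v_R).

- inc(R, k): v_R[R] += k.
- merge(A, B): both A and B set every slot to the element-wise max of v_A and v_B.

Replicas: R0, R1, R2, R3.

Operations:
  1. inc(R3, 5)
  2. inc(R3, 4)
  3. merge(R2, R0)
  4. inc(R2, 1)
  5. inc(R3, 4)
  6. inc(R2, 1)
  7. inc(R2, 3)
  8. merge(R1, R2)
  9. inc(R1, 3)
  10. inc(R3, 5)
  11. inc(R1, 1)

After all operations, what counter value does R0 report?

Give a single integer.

Answer: 0

Derivation:
Op 1: inc R3 by 5 -> R3=(0,0,0,5) value=5
Op 2: inc R3 by 4 -> R3=(0,0,0,9) value=9
Op 3: merge R2<->R0 -> R2=(0,0,0,0) R0=(0,0,0,0)
Op 4: inc R2 by 1 -> R2=(0,0,1,0) value=1
Op 5: inc R3 by 4 -> R3=(0,0,0,13) value=13
Op 6: inc R2 by 1 -> R2=(0,0,2,0) value=2
Op 7: inc R2 by 3 -> R2=(0,0,5,0) value=5
Op 8: merge R1<->R2 -> R1=(0,0,5,0) R2=(0,0,5,0)
Op 9: inc R1 by 3 -> R1=(0,3,5,0) value=8
Op 10: inc R3 by 5 -> R3=(0,0,0,18) value=18
Op 11: inc R1 by 1 -> R1=(0,4,5,0) value=9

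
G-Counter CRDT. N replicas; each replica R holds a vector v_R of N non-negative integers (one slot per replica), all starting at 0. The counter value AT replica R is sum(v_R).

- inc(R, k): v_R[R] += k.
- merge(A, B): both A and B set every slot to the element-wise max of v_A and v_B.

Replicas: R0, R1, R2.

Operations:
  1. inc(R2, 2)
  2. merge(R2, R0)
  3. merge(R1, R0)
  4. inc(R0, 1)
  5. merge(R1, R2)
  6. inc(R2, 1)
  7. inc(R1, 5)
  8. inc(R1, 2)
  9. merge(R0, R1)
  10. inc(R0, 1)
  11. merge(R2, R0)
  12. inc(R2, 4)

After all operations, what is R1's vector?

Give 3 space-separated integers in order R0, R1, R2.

Op 1: inc R2 by 2 -> R2=(0,0,2) value=2
Op 2: merge R2<->R0 -> R2=(0,0,2) R0=(0,0,2)
Op 3: merge R1<->R0 -> R1=(0,0,2) R0=(0,0,2)
Op 4: inc R0 by 1 -> R0=(1,0,2) value=3
Op 5: merge R1<->R2 -> R1=(0,0,2) R2=(0,0,2)
Op 6: inc R2 by 1 -> R2=(0,0,3) value=3
Op 7: inc R1 by 5 -> R1=(0,5,2) value=7
Op 8: inc R1 by 2 -> R1=(0,7,2) value=9
Op 9: merge R0<->R1 -> R0=(1,7,2) R1=(1,7,2)
Op 10: inc R0 by 1 -> R0=(2,7,2) value=11
Op 11: merge R2<->R0 -> R2=(2,7,3) R0=(2,7,3)
Op 12: inc R2 by 4 -> R2=(2,7,7) value=16

Answer: 1 7 2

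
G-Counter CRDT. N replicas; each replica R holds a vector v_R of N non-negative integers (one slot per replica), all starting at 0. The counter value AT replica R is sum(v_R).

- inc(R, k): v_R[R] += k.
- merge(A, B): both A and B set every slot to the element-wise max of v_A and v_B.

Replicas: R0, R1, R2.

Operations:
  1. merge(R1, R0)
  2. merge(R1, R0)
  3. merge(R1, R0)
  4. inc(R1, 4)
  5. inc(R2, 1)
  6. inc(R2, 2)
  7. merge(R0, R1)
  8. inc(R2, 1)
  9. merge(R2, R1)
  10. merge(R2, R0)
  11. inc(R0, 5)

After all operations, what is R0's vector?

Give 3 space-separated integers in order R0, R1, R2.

Answer: 5 4 4

Derivation:
Op 1: merge R1<->R0 -> R1=(0,0,0) R0=(0,0,0)
Op 2: merge R1<->R0 -> R1=(0,0,0) R0=(0,0,0)
Op 3: merge R1<->R0 -> R1=(0,0,0) R0=(0,0,0)
Op 4: inc R1 by 4 -> R1=(0,4,0) value=4
Op 5: inc R2 by 1 -> R2=(0,0,1) value=1
Op 6: inc R2 by 2 -> R2=(0,0,3) value=3
Op 7: merge R0<->R1 -> R0=(0,4,0) R1=(0,4,0)
Op 8: inc R2 by 1 -> R2=(0,0,4) value=4
Op 9: merge R2<->R1 -> R2=(0,4,4) R1=(0,4,4)
Op 10: merge R2<->R0 -> R2=(0,4,4) R0=(0,4,4)
Op 11: inc R0 by 5 -> R0=(5,4,4) value=13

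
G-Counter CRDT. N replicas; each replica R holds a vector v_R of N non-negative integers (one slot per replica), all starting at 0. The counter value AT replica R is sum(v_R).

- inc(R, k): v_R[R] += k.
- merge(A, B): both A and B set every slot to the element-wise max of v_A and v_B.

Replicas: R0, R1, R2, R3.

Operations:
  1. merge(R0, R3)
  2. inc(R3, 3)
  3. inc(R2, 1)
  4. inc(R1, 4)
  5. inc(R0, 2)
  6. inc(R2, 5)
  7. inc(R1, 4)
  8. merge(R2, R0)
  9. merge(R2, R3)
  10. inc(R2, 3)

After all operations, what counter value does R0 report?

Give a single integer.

Op 1: merge R0<->R3 -> R0=(0,0,0,0) R3=(0,0,0,0)
Op 2: inc R3 by 3 -> R3=(0,0,0,3) value=3
Op 3: inc R2 by 1 -> R2=(0,0,1,0) value=1
Op 4: inc R1 by 4 -> R1=(0,4,0,0) value=4
Op 5: inc R0 by 2 -> R0=(2,0,0,0) value=2
Op 6: inc R2 by 5 -> R2=(0,0,6,0) value=6
Op 7: inc R1 by 4 -> R1=(0,8,0,0) value=8
Op 8: merge R2<->R0 -> R2=(2,0,6,0) R0=(2,0,6,0)
Op 9: merge R2<->R3 -> R2=(2,0,6,3) R3=(2,0,6,3)
Op 10: inc R2 by 3 -> R2=(2,0,9,3) value=14

Answer: 8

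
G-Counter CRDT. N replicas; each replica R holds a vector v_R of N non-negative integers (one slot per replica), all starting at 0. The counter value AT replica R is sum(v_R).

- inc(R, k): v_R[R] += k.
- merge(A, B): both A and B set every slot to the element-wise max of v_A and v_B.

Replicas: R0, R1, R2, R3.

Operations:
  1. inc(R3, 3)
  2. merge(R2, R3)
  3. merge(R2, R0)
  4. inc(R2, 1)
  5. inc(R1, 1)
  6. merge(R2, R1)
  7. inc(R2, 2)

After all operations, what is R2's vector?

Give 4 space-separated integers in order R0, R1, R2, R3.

Answer: 0 1 3 3

Derivation:
Op 1: inc R3 by 3 -> R3=(0,0,0,3) value=3
Op 2: merge R2<->R3 -> R2=(0,0,0,3) R3=(0,0,0,3)
Op 3: merge R2<->R0 -> R2=(0,0,0,3) R0=(0,0,0,3)
Op 4: inc R2 by 1 -> R2=(0,0,1,3) value=4
Op 5: inc R1 by 1 -> R1=(0,1,0,0) value=1
Op 6: merge R2<->R1 -> R2=(0,1,1,3) R1=(0,1,1,3)
Op 7: inc R2 by 2 -> R2=(0,1,3,3) value=7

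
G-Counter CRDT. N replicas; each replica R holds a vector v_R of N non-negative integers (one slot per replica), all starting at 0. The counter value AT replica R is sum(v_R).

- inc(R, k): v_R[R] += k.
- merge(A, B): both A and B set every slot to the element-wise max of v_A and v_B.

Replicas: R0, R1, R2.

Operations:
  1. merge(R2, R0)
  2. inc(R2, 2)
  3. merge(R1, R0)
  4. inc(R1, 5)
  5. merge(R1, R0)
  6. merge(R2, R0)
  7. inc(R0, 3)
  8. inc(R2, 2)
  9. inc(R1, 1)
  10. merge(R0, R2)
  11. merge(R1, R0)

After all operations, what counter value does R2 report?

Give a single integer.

Op 1: merge R2<->R0 -> R2=(0,0,0) R0=(0,0,0)
Op 2: inc R2 by 2 -> R2=(0,0,2) value=2
Op 3: merge R1<->R0 -> R1=(0,0,0) R0=(0,0,0)
Op 4: inc R1 by 5 -> R1=(0,5,0) value=5
Op 5: merge R1<->R0 -> R1=(0,5,0) R0=(0,5,0)
Op 6: merge R2<->R0 -> R2=(0,5,2) R0=(0,5,2)
Op 7: inc R0 by 3 -> R0=(3,5,2) value=10
Op 8: inc R2 by 2 -> R2=(0,5,4) value=9
Op 9: inc R1 by 1 -> R1=(0,6,0) value=6
Op 10: merge R0<->R2 -> R0=(3,5,4) R2=(3,5,4)
Op 11: merge R1<->R0 -> R1=(3,6,4) R0=(3,6,4)

Answer: 12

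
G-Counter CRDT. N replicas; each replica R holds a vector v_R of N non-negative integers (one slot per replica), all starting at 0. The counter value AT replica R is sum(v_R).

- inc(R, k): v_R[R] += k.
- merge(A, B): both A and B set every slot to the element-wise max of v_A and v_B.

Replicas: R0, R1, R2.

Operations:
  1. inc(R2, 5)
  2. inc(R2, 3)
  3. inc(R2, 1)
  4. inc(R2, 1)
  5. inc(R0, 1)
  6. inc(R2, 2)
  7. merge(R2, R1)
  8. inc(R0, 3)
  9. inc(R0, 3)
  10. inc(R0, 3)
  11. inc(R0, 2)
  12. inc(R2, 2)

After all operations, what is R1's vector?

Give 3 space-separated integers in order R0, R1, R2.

Op 1: inc R2 by 5 -> R2=(0,0,5) value=5
Op 2: inc R2 by 3 -> R2=(0,0,8) value=8
Op 3: inc R2 by 1 -> R2=(0,0,9) value=9
Op 4: inc R2 by 1 -> R2=(0,0,10) value=10
Op 5: inc R0 by 1 -> R0=(1,0,0) value=1
Op 6: inc R2 by 2 -> R2=(0,0,12) value=12
Op 7: merge R2<->R1 -> R2=(0,0,12) R1=(0,0,12)
Op 8: inc R0 by 3 -> R0=(4,0,0) value=4
Op 9: inc R0 by 3 -> R0=(7,0,0) value=7
Op 10: inc R0 by 3 -> R0=(10,0,0) value=10
Op 11: inc R0 by 2 -> R0=(12,0,0) value=12
Op 12: inc R2 by 2 -> R2=(0,0,14) value=14

Answer: 0 0 12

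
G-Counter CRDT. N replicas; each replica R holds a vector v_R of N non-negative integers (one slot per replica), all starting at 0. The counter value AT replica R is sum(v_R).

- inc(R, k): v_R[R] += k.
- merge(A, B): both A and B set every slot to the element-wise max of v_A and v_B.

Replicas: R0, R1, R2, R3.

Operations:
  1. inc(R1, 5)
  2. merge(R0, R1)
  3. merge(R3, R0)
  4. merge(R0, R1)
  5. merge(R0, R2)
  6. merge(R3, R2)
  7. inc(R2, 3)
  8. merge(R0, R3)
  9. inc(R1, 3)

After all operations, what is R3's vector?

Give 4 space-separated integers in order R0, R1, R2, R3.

Answer: 0 5 0 0

Derivation:
Op 1: inc R1 by 5 -> R1=(0,5,0,0) value=5
Op 2: merge R0<->R1 -> R0=(0,5,0,0) R1=(0,5,0,0)
Op 3: merge R3<->R0 -> R3=(0,5,0,0) R0=(0,5,0,0)
Op 4: merge R0<->R1 -> R0=(0,5,0,0) R1=(0,5,0,0)
Op 5: merge R0<->R2 -> R0=(0,5,0,0) R2=(0,5,0,0)
Op 6: merge R3<->R2 -> R3=(0,5,0,0) R2=(0,5,0,0)
Op 7: inc R2 by 3 -> R2=(0,5,3,0) value=8
Op 8: merge R0<->R3 -> R0=(0,5,0,0) R3=(0,5,0,0)
Op 9: inc R1 by 3 -> R1=(0,8,0,0) value=8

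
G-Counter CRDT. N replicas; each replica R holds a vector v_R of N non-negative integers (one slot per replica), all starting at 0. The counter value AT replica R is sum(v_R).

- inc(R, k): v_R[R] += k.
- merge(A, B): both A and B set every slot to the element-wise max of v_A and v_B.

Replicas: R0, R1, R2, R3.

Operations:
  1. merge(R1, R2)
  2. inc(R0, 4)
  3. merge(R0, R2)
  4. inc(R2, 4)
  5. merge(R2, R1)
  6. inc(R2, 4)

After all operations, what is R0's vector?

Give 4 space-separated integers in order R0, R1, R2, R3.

Answer: 4 0 0 0

Derivation:
Op 1: merge R1<->R2 -> R1=(0,0,0,0) R2=(0,0,0,0)
Op 2: inc R0 by 4 -> R0=(4,0,0,0) value=4
Op 3: merge R0<->R2 -> R0=(4,0,0,0) R2=(4,0,0,0)
Op 4: inc R2 by 4 -> R2=(4,0,4,0) value=8
Op 5: merge R2<->R1 -> R2=(4,0,4,0) R1=(4,0,4,0)
Op 6: inc R2 by 4 -> R2=(4,0,8,0) value=12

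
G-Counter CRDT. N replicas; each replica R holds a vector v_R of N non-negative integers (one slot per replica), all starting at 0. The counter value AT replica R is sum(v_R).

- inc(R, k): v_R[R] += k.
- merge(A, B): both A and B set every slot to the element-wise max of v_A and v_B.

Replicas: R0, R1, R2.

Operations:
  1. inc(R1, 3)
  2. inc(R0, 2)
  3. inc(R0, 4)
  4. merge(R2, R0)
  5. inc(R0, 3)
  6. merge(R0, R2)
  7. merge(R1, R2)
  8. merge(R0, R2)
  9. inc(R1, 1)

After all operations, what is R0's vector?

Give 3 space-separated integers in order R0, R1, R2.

Op 1: inc R1 by 3 -> R1=(0,3,0) value=3
Op 2: inc R0 by 2 -> R0=(2,0,0) value=2
Op 3: inc R0 by 4 -> R0=(6,0,0) value=6
Op 4: merge R2<->R0 -> R2=(6,0,0) R0=(6,0,0)
Op 5: inc R0 by 3 -> R0=(9,0,0) value=9
Op 6: merge R0<->R2 -> R0=(9,0,0) R2=(9,0,0)
Op 7: merge R1<->R2 -> R1=(9,3,0) R2=(9,3,0)
Op 8: merge R0<->R2 -> R0=(9,3,0) R2=(9,3,0)
Op 9: inc R1 by 1 -> R1=(9,4,0) value=13

Answer: 9 3 0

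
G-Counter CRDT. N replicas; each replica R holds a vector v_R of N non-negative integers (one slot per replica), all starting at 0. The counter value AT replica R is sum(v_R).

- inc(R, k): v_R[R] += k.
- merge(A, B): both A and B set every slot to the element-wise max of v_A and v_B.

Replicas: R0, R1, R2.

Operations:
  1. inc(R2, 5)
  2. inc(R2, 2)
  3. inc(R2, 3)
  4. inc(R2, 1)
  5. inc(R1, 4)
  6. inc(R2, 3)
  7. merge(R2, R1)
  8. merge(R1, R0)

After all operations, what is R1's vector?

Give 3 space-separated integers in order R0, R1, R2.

Op 1: inc R2 by 5 -> R2=(0,0,5) value=5
Op 2: inc R2 by 2 -> R2=(0,0,7) value=7
Op 3: inc R2 by 3 -> R2=(0,0,10) value=10
Op 4: inc R2 by 1 -> R2=(0,0,11) value=11
Op 5: inc R1 by 4 -> R1=(0,4,0) value=4
Op 6: inc R2 by 3 -> R2=(0,0,14) value=14
Op 7: merge R2<->R1 -> R2=(0,4,14) R1=(0,4,14)
Op 8: merge R1<->R0 -> R1=(0,4,14) R0=(0,4,14)

Answer: 0 4 14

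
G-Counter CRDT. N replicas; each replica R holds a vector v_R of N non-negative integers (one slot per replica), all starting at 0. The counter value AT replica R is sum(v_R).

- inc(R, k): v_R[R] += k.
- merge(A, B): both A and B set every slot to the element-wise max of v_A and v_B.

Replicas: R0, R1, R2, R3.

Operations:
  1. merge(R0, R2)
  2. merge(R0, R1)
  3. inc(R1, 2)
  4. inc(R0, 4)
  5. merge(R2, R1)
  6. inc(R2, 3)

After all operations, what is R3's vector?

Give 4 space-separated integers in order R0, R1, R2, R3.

Answer: 0 0 0 0

Derivation:
Op 1: merge R0<->R2 -> R0=(0,0,0,0) R2=(0,0,0,0)
Op 2: merge R0<->R1 -> R0=(0,0,0,0) R1=(0,0,0,0)
Op 3: inc R1 by 2 -> R1=(0,2,0,0) value=2
Op 4: inc R0 by 4 -> R0=(4,0,0,0) value=4
Op 5: merge R2<->R1 -> R2=(0,2,0,0) R1=(0,2,0,0)
Op 6: inc R2 by 3 -> R2=(0,2,3,0) value=5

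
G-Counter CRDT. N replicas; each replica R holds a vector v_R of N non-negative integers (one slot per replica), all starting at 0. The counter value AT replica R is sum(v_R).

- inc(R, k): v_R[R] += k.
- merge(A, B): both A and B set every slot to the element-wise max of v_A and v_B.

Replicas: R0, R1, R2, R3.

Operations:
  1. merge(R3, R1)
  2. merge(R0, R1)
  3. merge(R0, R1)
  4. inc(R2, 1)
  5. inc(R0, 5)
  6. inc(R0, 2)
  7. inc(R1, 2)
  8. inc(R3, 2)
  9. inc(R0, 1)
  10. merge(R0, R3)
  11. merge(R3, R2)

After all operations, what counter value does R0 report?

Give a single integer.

Op 1: merge R3<->R1 -> R3=(0,0,0,0) R1=(0,0,0,0)
Op 2: merge R0<->R1 -> R0=(0,0,0,0) R1=(0,0,0,0)
Op 3: merge R0<->R1 -> R0=(0,0,0,0) R1=(0,0,0,0)
Op 4: inc R2 by 1 -> R2=(0,0,1,0) value=1
Op 5: inc R0 by 5 -> R0=(5,0,0,0) value=5
Op 6: inc R0 by 2 -> R0=(7,0,0,0) value=7
Op 7: inc R1 by 2 -> R1=(0,2,0,0) value=2
Op 8: inc R3 by 2 -> R3=(0,0,0,2) value=2
Op 9: inc R0 by 1 -> R0=(8,0,0,0) value=8
Op 10: merge R0<->R3 -> R0=(8,0,0,2) R3=(8,0,0,2)
Op 11: merge R3<->R2 -> R3=(8,0,1,2) R2=(8,0,1,2)

Answer: 10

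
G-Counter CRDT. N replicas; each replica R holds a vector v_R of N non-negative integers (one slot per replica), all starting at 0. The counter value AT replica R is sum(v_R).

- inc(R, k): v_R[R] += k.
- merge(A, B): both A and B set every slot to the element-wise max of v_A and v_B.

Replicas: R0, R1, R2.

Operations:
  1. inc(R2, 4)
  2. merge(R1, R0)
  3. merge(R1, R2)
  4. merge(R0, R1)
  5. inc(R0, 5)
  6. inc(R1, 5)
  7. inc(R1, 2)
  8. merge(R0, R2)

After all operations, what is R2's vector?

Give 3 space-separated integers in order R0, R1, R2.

Op 1: inc R2 by 4 -> R2=(0,0,4) value=4
Op 2: merge R1<->R0 -> R1=(0,0,0) R0=(0,0,0)
Op 3: merge R1<->R2 -> R1=(0,0,4) R2=(0,0,4)
Op 4: merge R0<->R1 -> R0=(0,0,4) R1=(0,0,4)
Op 5: inc R0 by 5 -> R0=(5,0,4) value=9
Op 6: inc R1 by 5 -> R1=(0,5,4) value=9
Op 7: inc R1 by 2 -> R1=(0,7,4) value=11
Op 8: merge R0<->R2 -> R0=(5,0,4) R2=(5,0,4)

Answer: 5 0 4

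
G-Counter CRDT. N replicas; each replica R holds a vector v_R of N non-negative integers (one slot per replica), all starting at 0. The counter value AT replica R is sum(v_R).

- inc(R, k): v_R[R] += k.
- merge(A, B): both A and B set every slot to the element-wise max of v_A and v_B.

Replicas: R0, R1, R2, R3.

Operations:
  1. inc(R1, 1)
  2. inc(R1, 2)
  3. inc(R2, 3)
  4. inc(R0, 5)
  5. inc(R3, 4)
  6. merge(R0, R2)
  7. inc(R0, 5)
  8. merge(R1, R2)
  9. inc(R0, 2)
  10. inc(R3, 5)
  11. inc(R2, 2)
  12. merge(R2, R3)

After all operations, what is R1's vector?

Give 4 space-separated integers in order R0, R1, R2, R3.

Op 1: inc R1 by 1 -> R1=(0,1,0,0) value=1
Op 2: inc R1 by 2 -> R1=(0,3,0,0) value=3
Op 3: inc R2 by 3 -> R2=(0,0,3,0) value=3
Op 4: inc R0 by 5 -> R0=(5,0,0,0) value=5
Op 5: inc R3 by 4 -> R3=(0,0,0,4) value=4
Op 6: merge R0<->R2 -> R0=(5,0,3,0) R2=(5,0,3,0)
Op 7: inc R0 by 5 -> R0=(10,0,3,0) value=13
Op 8: merge R1<->R2 -> R1=(5,3,3,0) R2=(5,3,3,0)
Op 9: inc R0 by 2 -> R0=(12,0,3,0) value=15
Op 10: inc R3 by 5 -> R3=(0,0,0,9) value=9
Op 11: inc R2 by 2 -> R2=(5,3,5,0) value=13
Op 12: merge R2<->R3 -> R2=(5,3,5,9) R3=(5,3,5,9)

Answer: 5 3 3 0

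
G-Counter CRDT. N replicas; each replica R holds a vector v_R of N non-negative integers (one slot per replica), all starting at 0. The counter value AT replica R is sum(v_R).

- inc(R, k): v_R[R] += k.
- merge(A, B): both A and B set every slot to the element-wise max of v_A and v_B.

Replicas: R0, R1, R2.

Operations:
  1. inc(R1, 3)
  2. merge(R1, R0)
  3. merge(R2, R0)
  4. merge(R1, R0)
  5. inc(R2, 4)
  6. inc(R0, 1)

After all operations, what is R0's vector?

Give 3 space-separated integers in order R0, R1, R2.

Answer: 1 3 0

Derivation:
Op 1: inc R1 by 3 -> R1=(0,3,0) value=3
Op 2: merge R1<->R0 -> R1=(0,3,0) R0=(0,3,0)
Op 3: merge R2<->R0 -> R2=(0,3,0) R0=(0,3,0)
Op 4: merge R1<->R0 -> R1=(0,3,0) R0=(0,3,0)
Op 5: inc R2 by 4 -> R2=(0,3,4) value=7
Op 6: inc R0 by 1 -> R0=(1,3,0) value=4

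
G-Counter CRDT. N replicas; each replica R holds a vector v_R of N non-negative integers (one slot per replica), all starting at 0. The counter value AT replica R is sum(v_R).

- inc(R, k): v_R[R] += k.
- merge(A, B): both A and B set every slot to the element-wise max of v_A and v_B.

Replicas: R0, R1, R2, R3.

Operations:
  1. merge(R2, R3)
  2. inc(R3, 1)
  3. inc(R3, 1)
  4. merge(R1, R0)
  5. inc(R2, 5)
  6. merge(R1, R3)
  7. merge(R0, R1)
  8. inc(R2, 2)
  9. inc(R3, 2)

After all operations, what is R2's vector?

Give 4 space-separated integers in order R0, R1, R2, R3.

Op 1: merge R2<->R3 -> R2=(0,0,0,0) R3=(0,0,0,0)
Op 2: inc R3 by 1 -> R3=(0,0,0,1) value=1
Op 3: inc R3 by 1 -> R3=(0,0,0,2) value=2
Op 4: merge R1<->R0 -> R1=(0,0,0,0) R0=(0,0,0,0)
Op 5: inc R2 by 5 -> R2=(0,0,5,0) value=5
Op 6: merge R1<->R3 -> R1=(0,0,0,2) R3=(0,0,0,2)
Op 7: merge R0<->R1 -> R0=(0,0,0,2) R1=(0,0,0,2)
Op 8: inc R2 by 2 -> R2=(0,0,7,0) value=7
Op 9: inc R3 by 2 -> R3=(0,0,0,4) value=4

Answer: 0 0 7 0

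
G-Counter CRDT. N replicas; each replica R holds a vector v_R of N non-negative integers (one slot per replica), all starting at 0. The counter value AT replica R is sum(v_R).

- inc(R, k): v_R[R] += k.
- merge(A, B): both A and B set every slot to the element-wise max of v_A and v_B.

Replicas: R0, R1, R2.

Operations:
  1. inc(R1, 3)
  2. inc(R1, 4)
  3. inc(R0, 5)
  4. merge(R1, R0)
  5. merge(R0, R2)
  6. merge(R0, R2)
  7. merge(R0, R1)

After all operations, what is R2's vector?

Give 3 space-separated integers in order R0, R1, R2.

Answer: 5 7 0

Derivation:
Op 1: inc R1 by 3 -> R1=(0,3,0) value=3
Op 2: inc R1 by 4 -> R1=(0,7,0) value=7
Op 3: inc R0 by 5 -> R0=(5,0,0) value=5
Op 4: merge R1<->R0 -> R1=(5,7,0) R0=(5,7,0)
Op 5: merge R0<->R2 -> R0=(5,7,0) R2=(5,7,0)
Op 6: merge R0<->R2 -> R0=(5,7,0) R2=(5,7,0)
Op 7: merge R0<->R1 -> R0=(5,7,0) R1=(5,7,0)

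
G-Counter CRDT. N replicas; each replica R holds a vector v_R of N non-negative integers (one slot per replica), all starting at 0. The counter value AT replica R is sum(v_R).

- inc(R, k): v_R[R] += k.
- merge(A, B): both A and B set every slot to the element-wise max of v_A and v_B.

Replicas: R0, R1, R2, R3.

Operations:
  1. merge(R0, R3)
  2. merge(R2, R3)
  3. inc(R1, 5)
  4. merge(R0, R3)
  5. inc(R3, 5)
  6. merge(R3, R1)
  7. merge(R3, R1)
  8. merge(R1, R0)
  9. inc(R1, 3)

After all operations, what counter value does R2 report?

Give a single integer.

Op 1: merge R0<->R3 -> R0=(0,0,0,0) R3=(0,0,0,0)
Op 2: merge R2<->R3 -> R2=(0,0,0,0) R3=(0,0,0,0)
Op 3: inc R1 by 5 -> R1=(0,5,0,0) value=5
Op 4: merge R0<->R3 -> R0=(0,0,0,0) R3=(0,0,0,0)
Op 5: inc R3 by 5 -> R3=(0,0,0,5) value=5
Op 6: merge R3<->R1 -> R3=(0,5,0,5) R1=(0,5,0,5)
Op 7: merge R3<->R1 -> R3=(0,5,0,5) R1=(0,5,0,5)
Op 8: merge R1<->R0 -> R1=(0,5,0,5) R0=(0,5,0,5)
Op 9: inc R1 by 3 -> R1=(0,8,0,5) value=13

Answer: 0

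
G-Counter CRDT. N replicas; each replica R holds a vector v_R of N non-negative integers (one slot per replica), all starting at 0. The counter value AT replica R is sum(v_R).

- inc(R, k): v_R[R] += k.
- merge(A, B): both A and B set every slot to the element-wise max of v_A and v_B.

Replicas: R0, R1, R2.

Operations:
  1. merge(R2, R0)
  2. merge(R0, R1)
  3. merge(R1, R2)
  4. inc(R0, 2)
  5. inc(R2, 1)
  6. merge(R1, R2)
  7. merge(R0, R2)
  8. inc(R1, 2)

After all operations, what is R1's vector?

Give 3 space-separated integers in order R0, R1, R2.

Op 1: merge R2<->R0 -> R2=(0,0,0) R0=(0,0,0)
Op 2: merge R0<->R1 -> R0=(0,0,0) R1=(0,0,0)
Op 3: merge R1<->R2 -> R1=(0,0,0) R2=(0,0,0)
Op 4: inc R0 by 2 -> R0=(2,0,0) value=2
Op 5: inc R2 by 1 -> R2=(0,0,1) value=1
Op 6: merge R1<->R2 -> R1=(0,0,1) R2=(0,0,1)
Op 7: merge R0<->R2 -> R0=(2,0,1) R2=(2,0,1)
Op 8: inc R1 by 2 -> R1=(0,2,1) value=3

Answer: 0 2 1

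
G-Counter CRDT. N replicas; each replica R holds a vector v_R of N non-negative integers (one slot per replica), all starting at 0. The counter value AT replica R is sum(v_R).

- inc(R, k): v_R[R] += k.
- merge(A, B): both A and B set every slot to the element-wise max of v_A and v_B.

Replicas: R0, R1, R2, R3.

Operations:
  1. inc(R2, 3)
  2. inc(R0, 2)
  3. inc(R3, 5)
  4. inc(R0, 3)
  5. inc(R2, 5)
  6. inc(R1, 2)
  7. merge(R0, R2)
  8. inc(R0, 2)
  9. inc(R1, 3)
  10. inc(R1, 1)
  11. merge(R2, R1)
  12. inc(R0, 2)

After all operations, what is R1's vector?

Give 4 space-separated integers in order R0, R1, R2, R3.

Answer: 5 6 8 0

Derivation:
Op 1: inc R2 by 3 -> R2=(0,0,3,0) value=3
Op 2: inc R0 by 2 -> R0=(2,0,0,0) value=2
Op 3: inc R3 by 5 -> R3=(0,0,0,5) value=5
Op 4: inc R0 by 3 -> R0=(5,0,0,0) value=5
Op 5: inc R2 by 5 -> R2=(0,0,8,0) value=8
Op 6: inc R1 by 2 -> R1=(0,2,0,0) value=2
Op 7: merge R0<->R2 -> R0=(5,0,8,0) R2=(5,0,8,0)
Op 8: inc R0 by 2 -> R0=(7,0,8,0) value=15
Op 9: inc R1 by 3 -> R1=(0,5,0,0) value=5
Op 10: inc R1 by 1 -> R1=(0,6,0,0) value=6
Op 11: merge R2<->R1 -> R2=(5,6,8,0) R1=(5,6,8,0)
Op 12: inc R0 by 2 -> R0=(9,0,8,0) value=17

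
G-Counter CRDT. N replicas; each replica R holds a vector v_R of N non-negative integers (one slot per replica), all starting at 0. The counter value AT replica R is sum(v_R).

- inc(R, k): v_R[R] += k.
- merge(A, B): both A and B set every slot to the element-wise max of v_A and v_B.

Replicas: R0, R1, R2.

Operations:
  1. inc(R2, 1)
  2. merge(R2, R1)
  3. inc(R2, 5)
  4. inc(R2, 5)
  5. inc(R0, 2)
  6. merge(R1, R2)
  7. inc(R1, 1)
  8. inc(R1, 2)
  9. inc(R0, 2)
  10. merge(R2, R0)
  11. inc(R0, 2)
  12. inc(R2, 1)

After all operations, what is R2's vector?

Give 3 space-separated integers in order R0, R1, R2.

Answer: 4 0 12

Derivation:
Op 1: inc R2 by 1 -> R2=(0,0,1) value=1
Op 2: merge R2<->R1 -> R2=(0,0,1) R1=(0,0,1)
Op 3: inc R2 by 5 -> R2=(0,0,6) value=6
Op 4: inc R2 by 5 -> R2=(0,0,11) value=11
Op 5: inc R0 by 2 -> R0=(2,0,0) value=2
Op 6: merge R1<->R2 -> R1=(0,0,11) R2=(0,0,11)
Op 7: inc R1 by 1 -> R1=(0,1,11) value=12
Op 8: inc R1 by 2 -> R1=(0,3,11) value=14
Op 9: inc R0 by 2 -> R0=(4,0,0) value=4
Op 10: merge R2<->R0 -> R2=(4,0,11) R0=(4,0,11)
Op 11: inc R0 by 2 -> R0=(6,0,11) value=17
Op 12: inc R2 by 1 -> R2=(4,0,12) value=16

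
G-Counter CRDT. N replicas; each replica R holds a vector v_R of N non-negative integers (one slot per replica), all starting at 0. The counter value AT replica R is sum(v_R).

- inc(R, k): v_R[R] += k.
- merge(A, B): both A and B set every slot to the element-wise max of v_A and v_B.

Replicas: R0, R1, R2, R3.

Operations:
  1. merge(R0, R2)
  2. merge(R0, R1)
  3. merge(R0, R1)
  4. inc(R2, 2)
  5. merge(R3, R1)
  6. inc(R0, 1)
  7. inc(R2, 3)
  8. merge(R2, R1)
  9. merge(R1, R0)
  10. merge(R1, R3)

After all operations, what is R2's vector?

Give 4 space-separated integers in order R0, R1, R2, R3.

Op 1: merge R0<->R2 -> R0=(0,0,0,0) R2=(0,0,0,0)
Op 2: merge R0<->R1 -> R0=(0,0,0,0) R1=(0,0,0,0)
Op 3: merge R0<->R1 -> R0=(0,0,0,0) R1=(0,0,0,0)
Op 4: inc R2 by 2 -> R2=(0,0,2,0) value=2
Op 5: merge R3<->R1 -> R3=(0,0,0,0) R1=(0,0,0,0)
Op 6: inc R0 by 1 -> R0=(1,0,0,0) value=1
Op 7: inc R2 by 3 -> R2=(0,0,5,0) value=5
Op 8: merge R2<->R1 -> R2=(0,0,5,0) R1=(0,0,5,0)
Op 9: merge R1<->R0 -> R1=(1,0,5,0) R0=(1,0,5,0)
Op 10: merge R1<->R3 -> R1=(1,0,5,0) R3=(1,0,5,0)

Answer: 0 0 5 0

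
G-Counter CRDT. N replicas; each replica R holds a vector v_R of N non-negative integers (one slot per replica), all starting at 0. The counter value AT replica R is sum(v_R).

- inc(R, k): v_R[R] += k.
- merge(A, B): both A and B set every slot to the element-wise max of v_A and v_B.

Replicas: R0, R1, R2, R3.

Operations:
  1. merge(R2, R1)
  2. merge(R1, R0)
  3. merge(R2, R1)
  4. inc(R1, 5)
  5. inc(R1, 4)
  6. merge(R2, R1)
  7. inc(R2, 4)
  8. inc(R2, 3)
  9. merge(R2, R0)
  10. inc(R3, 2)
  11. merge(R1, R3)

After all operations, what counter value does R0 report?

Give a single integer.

Op 1: merge R2<->R1 -> R2=(0,0,0,0) R1=(0,0,0,0)
Op 2: merge R1<->R0 -> R1=(0,0,0,0) R0=(0,0,0,0)
Op 3: merge R2<->R1 -> R2=(0,0,0,0) R1=(0,0,0,0)
Op 4: inc R1 by 5 -> R1=(0,5,0,0) value=5
Op 5: inc R1 by 4 -> R1=(0,9,0,0) value=9
Op 6: merge R2<->R1 -> R2=(0,9,0,0) R1=(0,9,0,0)
Op 7: inc R2 by 4 -> R2=(0,9,4,0) value=13
Op 8: inc R2 by 3 -> R2=(0,9,7,0) value=16
Op 9: merge R2<->R0 -> R2=(0,9,7,0) R0=(0,9,7,0)
Op 10: inc R3 by 2 -> R3=(0,0,0,2) value=2
Op 11: merge R1<->R3 -> R1=(0,9,0,2) R3=(0,9,0,2)

Answer: 16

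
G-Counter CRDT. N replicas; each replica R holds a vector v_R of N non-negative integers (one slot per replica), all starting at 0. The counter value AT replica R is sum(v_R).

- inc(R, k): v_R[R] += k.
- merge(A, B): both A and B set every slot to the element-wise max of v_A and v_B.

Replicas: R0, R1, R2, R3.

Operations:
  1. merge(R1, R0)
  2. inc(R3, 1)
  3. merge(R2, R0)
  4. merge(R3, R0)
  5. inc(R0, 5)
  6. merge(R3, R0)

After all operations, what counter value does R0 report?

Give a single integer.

Op 1: merge R1<->R0 -> R1=(0,0,0,0) R0=(0,0,0,0)
Op 2: inc R3 by 1 -> R3=(0,0,0,1) value=1
Op 3: merge R2<->R0 -> R2=(0,0,0,0) R0=(0,0,0,0)
Op 4: merge R3<->R0 -> R3=(0,0,0,1) R0=(0,0,0,1)
Op 5: inc R0 by 5 -> R0=(5,0,0,1) value=6
Op 6: merge R3<->R0 -> R3=(5,0,0,1) R0=(5,0,0,1)

Answer: 6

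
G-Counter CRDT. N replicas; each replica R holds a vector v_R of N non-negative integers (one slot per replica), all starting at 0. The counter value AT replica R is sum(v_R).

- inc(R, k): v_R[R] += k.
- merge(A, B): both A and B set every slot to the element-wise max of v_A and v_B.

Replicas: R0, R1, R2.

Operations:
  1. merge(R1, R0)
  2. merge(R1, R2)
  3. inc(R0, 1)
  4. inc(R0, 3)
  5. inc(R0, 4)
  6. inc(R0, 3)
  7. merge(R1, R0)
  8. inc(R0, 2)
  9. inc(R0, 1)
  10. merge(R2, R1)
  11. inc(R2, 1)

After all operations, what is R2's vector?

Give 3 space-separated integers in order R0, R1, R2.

Op 1: merge R1<->R0 -> R1=(0,0,0) R0=(0,0,0)
Op 2: merge R1<->R2 -> R1=(0,0,0) R2=(0,0,0)
Op 3: inc R0 by 1 -> R0=(1,0,0) value=1
Op 4: inc R0 by 3 -> R0=(4,0,0) value=4
Op 5: inc R0 by 4 -> R0=(8,0,0) value=8
Op 6: inc R0 by 3 -> R0=(11,0,0) value=11
Op 7: merge R1<->R0 -> R1=(11,0,0) R0=(11,0,0)
Op 8: inc R0 by 2 -> R0=(13,0,0) value=13
Op 9: inc R0 by 1 -> R0=(14,0,0) value=14
Op 10: merge R2<->R1 -> R2=(11,0,0) R1=(11,0,0)
Op 11: inc R2 by 1 -> R2=(11,0,1) value=12

Answer: 11 0 1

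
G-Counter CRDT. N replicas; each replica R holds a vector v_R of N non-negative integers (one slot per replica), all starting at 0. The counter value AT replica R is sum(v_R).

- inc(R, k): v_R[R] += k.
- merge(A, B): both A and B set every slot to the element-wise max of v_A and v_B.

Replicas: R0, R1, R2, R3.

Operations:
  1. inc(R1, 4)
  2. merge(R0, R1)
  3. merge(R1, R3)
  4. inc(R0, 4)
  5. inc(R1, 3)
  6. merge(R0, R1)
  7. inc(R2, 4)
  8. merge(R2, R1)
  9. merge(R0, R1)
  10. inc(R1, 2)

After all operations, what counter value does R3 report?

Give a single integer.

Op 1: inc R1 by 4 -> R1=(0,4,0,0) value=4
Op 2: merge R0<->R1 -> R0=(0,4,0,0) R1=(0,4,0,0)
Op 3: merge R1<->R3 -> R1=(0,4,0,0) R3=(0,4,0,0)
Op 4: inc R0 by 4 -> R0=(4,4,0,0) value=8
Op 5: inc R1 by 3 -> R1=(0,7,0,0) value=7
Op 6: merge R0<->R1 -> R0=(4,7,0,0) R1=(4,7,0,0)
Op 7: inc R2 by 4 -> R2=(0,0,4,0) value=4
Op 8: merge R2<->R1 -> R2=(4,7,4,0) R1=(4,7,4,0)
Op 9: merge R0<->R1 -> R0=(4,7,4,0) R1=(4,7,4,0)
Op 10: inc R1 by 2 -> R1=(4,9,4,0) value=17

Answer: 4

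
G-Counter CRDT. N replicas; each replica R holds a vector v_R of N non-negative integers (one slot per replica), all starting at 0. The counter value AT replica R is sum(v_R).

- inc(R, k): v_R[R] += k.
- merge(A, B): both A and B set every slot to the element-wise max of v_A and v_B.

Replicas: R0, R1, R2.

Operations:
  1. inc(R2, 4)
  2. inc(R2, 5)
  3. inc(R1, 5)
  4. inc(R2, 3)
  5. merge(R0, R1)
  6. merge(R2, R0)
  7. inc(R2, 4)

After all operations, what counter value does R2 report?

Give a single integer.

Answer: 21

Derivation:
Op 1: inc R2 by 4 -> R2=(0,0,4) value=4
Op 2: inc R2 by 5 -> R2=(0,0,9) value=9
Op 3: inc R1 by 5 -> R1=(0,5,0) value=5
Op 4: inc R2 by 3 -> R2=(0,0,12) value=12
Op 5: merge R0<->R1 -> R0=(0,5,0) R1=(0,5,0)
Op 6: merge R2<->R0 -> R2=(0,5,12) R0=(0,5,12)
Op 7: inc R2 by 4 -> R2=(0,5,16) value=21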